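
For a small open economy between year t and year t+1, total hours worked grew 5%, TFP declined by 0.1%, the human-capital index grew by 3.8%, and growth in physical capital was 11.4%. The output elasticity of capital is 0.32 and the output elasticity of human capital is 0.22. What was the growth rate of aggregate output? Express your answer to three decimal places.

6.684%

Labor's share = 1 − 0.32 − 0.22 = 0.46.
Physical capital: 0.32 × 11.4 = 3.648 pp.
The human-capital index: 0.22 × 3.8 = 0.836 pp.
Total hours worked: 0.46 × 5 = 2.3 pp.
Output growth = -0.1 + 6.784 = 6.684%.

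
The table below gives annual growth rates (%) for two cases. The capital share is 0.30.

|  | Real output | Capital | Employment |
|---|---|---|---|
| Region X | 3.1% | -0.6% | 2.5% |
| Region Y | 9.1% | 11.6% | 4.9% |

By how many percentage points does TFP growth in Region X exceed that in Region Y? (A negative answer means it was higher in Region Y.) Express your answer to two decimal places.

Labor's share = 1 − 0.3 = 0.7.
Region X: TFP = 3.1 + 0.18 − 1.75 = 1.53%.
Region Y: TFP = 9.1 − 3.48 − 3.43 = 2.19%.
Difference = 1.53 − (2.19) = -0.66 pp.

-0.66 percentage points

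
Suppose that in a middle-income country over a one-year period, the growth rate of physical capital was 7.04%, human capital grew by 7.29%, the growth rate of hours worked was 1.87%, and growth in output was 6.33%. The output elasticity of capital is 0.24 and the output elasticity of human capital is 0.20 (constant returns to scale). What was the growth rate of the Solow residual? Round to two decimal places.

2.14%

Labor's share = 1 − 0.24 − 0.2 = 0.56.
Physical capital: 0.24 × 7.04 = 1.6896 pp.
Human capital: 0.2 × 7.29 = 1.458 pp.
Hours worked: 0.56 × 1.87 = 1.0472 pp.
TFP growth = 6.33 − 4.1948 = 2.1352%.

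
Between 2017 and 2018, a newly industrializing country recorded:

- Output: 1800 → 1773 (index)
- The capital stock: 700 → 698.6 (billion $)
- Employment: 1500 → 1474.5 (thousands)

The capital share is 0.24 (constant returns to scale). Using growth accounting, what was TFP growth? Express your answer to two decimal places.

Output growth = (1773 − 1800) / 1800 = -1.5%.
The capital stock growth = (698.6 − 700) / 700 = -0.2%.
Employment growth = (1474.5 − 1500) / 1500 = -1.7%.
Labor's share = 1 − 0.24 = 0.76.
The capital stock: 0.24 × (-0.2) = -0.048 pp.
Employment: 0.76 × (-1.7) = -1.292 pp.
TFP growth = -1.5 + 1.34 = -0.16%.

-0.16%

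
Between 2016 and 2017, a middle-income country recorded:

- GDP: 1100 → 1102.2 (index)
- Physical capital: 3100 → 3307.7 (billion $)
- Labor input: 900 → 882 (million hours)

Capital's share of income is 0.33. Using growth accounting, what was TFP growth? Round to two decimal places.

-0.67%

GDP growth = (1102.2 − 1100) / 1100 = 0.2%.
Physical capital growth = (3307.7 − 3100) / 3100 = 6.7%.
Labor input growth = (882 − 900) / 900 = -2%.
Labor's share = 1 − 0.33 = 0.67.
Physical capital: 0.33 × 6.7 = 2.211 pp.
Labor input: 0.67 × (-2) = -1.34 pp.
TFP growth = 0.2 − 0.871 = -0.671%.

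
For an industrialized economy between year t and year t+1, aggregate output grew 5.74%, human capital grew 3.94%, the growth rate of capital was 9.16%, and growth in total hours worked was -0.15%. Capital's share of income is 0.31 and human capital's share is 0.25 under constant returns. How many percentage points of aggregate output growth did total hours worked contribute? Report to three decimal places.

Labor's share = 1 − 0.31 − 0.25 = 0.44.
Contribution = share × growth = 0.44 × (-0.15) = -0.066 pp.

-0.066 percentage points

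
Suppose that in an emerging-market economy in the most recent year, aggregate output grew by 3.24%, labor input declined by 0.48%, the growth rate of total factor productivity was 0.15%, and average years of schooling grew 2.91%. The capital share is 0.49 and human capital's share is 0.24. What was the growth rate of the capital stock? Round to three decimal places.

The capital stock growth was 5.145%.

Labor's share = 1 − 0.49 − 0.24 = 0.27.
gY = gA + 0.24×2.91 + 0.27×(-0.48) + 0.49×g.
0.49×g = 3.24 − 0.15 − 0.5688 = 2.5212.
g = 2.5212 / 0.49 = 5.14531%.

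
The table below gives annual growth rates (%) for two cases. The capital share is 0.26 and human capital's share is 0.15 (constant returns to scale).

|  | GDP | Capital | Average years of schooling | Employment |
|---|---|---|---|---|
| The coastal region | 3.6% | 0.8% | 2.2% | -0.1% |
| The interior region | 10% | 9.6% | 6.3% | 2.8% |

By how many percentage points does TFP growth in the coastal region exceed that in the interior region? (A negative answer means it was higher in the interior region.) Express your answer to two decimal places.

-1.79 percentage points

Labor's share = 1 − 0.26 − 0.15 = 0.59.
The coastal region: TFP = 3.6 − 0.208 − 0.33 + 0.059 = 3.121%.
The interior region: TFP = 10 − 2.496 − 0.945 − 1.652 = 4.907%.
Difference = 3.121 − (4.907) = -1.786 pp.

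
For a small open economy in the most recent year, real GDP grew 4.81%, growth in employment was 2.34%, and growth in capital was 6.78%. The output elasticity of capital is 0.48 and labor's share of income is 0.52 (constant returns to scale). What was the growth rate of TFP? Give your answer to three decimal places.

Labor's share = 1 − 0.48 = 0.52.
Capital: 0.48 × 6.78 = 3.2544 pp.
Employment: 0.52 × 2.34 = 1.2168 pp.
TFP growth = 4.81 − 4.4712 = 0.3388%.

0.339%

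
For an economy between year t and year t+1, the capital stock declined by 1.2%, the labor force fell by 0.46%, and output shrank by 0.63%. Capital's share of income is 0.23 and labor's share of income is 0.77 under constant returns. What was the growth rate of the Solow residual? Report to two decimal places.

Labor's share = 1 − 0.23 = 0.77.
The capital stock: 0.23 × (-1.2) = -0.276 pp.
The labor force: 0.77 × (-0.46) = -0.3542 pp.
TFP growth = -0.63 + 0.6302 = 0.0002%.

The Solow residual grew 0.00%.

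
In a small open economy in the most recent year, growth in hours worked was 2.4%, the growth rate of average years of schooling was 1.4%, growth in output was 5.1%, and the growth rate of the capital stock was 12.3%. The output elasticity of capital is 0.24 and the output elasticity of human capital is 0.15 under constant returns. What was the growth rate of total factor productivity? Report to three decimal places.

Labor's share = 1 − 0.24 − 0.15 = 0.61.
The capital stock: 0.24 × 12.3 = 2.952 pp.
Average years of schooling: 0.15 × 1.4 = 0.21 pp.
Hours worked: 0.61 × 2.4 = 1.464 pp.
TFP growth = 5.1 − 4.626 = 0.474%.

Total factor productivity growth was 0.474%.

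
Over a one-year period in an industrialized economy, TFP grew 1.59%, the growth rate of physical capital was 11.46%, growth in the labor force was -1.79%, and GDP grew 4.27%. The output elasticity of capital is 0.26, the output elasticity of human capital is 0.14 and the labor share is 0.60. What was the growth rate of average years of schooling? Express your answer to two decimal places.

Labor's share = 1 − 0.26 − 0.14 = 0.6.
gY = gA + 0.26×11.46 + 0.6×(-1.79) + 0.14×g.
0.14×g = 4.27 − 1.59 − 1.9056 = 0.7744.
g = 0.7744 / 0.14 = 5.5314%.

5.53%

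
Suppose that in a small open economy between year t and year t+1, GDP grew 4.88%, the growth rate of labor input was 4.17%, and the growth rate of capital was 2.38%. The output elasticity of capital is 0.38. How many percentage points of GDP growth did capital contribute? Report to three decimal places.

0.904 pp

Contribution = share × growth = 0.38 × 2.38 = 0.9044 pp.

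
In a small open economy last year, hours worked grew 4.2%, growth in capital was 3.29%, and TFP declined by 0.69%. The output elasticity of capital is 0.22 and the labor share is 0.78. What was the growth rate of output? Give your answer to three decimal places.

Labor's share = 1 − 0.22 = 0.78.
Capital: 0.22 × 3.29 = 0.7238 pp.
Hours worked: 0.78 × 4.2 = 3.276 pp.
Output growth = -0.69 + 3.9998 = 3.3098%.

Output grew 3.310%.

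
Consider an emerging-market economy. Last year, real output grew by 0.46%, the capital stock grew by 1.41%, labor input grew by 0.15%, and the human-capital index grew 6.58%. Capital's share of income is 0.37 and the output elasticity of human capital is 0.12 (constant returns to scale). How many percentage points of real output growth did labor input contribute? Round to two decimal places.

Labor's share = 1 − 0.37 − 0.12 = 0.51.
Contribution = share × growth = 0.51 × 0.15 = 0.0765 pp.

0.08 pp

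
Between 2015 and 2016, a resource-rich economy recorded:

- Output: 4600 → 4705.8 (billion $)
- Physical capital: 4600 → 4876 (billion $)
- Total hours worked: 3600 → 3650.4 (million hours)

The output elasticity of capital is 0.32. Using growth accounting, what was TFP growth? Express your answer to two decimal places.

Output growth = (4705.8 − 4600) / 4600 = 2.3%.
Physical capital growth = (4876 − 4600) / 4600 = 6%.
Total hours worked growth = (3650.4 − 3600) / 3600 = 1.4%.
Labor's share = 1 − 0.32 = 0.68.
Physical capital: 0.32 × 6 = 1.92 pp.
Total hours worked: 0.68 × 1.4 = 0.952 pp.
TFP growth = 2.3 − 2.872 = -0.572%.

-0.57%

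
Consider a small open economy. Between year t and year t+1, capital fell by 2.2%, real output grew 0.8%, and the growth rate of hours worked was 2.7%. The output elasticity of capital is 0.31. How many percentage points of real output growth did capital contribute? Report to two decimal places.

Contribution = share × growth = 0.31 × (-2.2) = -0.682 pp.

-0.68 percentage points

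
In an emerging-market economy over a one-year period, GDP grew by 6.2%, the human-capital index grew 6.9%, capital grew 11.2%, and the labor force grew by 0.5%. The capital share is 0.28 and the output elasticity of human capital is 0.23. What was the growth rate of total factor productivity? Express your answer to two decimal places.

Labor's share = 1 − 0.28 − 0.23 = 0.49.
Capital: 0.28 × 11.2 = 3.136 pp.
The human-capital index: 0.23 × 6.9 = 1.587 pp.
The labor force: 0.49 × 0.5 = 0.245 pp.
TFP growth = 6.2 − 4.968 = 1.232%.

1.23%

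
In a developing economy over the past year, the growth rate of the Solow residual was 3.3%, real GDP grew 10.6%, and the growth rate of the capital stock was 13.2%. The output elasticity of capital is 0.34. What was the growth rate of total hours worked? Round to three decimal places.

Labor's share = 1 − 0.34 = 0.66.
gY = gA + 0.34×13.2 + 0.66×g.
0.66×g = 10.6 − 3.3 − 4.488 = 2.812.
g = 2.812 / 0.66 = 4.26061%.

4.261%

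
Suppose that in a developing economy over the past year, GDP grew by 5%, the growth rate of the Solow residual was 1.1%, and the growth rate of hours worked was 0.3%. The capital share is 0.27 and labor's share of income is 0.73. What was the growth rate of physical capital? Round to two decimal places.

Labor's share = 1 − 0.27 = 0.73.
gY = gA + 0.73×0.3 + 0.27×g.
0.27×g = 5 − 1.1 − 0.219 = 3.681.
g = 3.681 / 0.27 = 13.6333%.

13.63%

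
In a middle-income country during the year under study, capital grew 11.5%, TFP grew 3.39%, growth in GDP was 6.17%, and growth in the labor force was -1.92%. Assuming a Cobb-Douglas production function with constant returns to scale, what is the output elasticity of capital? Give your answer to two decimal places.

α = 0.35

gY = gA + α·gK + (1−α)·gL, so gY − gA − gL = α(gK − gL).
6.17 − 3.39 + 1.92 = α × (11.5 − (-1.92)).
4.7 = 13.42 α, so α = 0.3502.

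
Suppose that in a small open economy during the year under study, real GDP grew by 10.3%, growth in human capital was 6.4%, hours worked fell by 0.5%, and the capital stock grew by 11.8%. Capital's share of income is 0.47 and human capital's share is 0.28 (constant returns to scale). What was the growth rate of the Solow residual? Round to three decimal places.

3.087%

Labor's share = 1 − 0.47 − 0.28 = 0.25.
The capital stock: 0.47 × 11.8 = 5.546 pp.
Human capital: 0.28 × 6.4 = 1.792 pp.
Hours worked: 0.25 × (-0.5) = -0.125 pp.
TFP growth = 10.3 − 7.213 = 3.087%.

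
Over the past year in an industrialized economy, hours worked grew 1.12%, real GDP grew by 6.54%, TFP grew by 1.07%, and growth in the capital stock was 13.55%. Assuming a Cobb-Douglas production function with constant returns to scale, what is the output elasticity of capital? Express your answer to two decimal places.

gY = gA + α·gK + (1−α)·gL, so gY − gA − gL = α(gK − gL).
6.54 − 1.07 − 1.12 = α × (13.55 − 1.12).
4.35 = 12.43 α, so α = 0.35.

0.35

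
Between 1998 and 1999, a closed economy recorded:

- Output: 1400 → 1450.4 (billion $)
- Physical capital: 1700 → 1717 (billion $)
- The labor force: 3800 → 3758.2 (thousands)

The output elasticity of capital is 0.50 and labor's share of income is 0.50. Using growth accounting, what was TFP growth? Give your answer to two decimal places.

Output growth = (1450.4 − 1400) / 1400 = 3.6%.
Physical capital growth = (1717 − 1700) / 1700 = 1%.
The labor force growth = (3758.2 − 3800) / 3800 = -1.1%.
Labor's share = 1 − 0.5 = 0.5.
Physical capital: 0.5 × 1 = 0.5 pp.
The labor force: 0.5 × (-1.1) = -0.55 pp.
TFP growth = 3.6 + 0.05 = 3.65%.

3.65%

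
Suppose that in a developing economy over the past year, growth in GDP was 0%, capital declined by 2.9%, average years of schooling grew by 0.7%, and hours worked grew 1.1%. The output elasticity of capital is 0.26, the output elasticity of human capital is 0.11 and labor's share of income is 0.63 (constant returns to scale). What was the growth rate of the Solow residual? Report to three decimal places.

-0.016%

Labor's share = 1 − 0.26 − 0.11 = 0.63.
Capital: 0.26 × (-2.9) = -0.754 pp.
Average years of schooling: 0.11 × 0.7 = 0.077 pp.
Hours worked: 0.63 × 1.1 = 0.693 pp.
TFP growth = 0 − 0.016 = -0.016%.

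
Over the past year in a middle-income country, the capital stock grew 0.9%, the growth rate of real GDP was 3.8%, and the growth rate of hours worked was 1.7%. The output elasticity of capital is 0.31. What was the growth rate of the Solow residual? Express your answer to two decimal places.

Labor's share = 1 − 0.31 = 0.69.
The capital stock: 0.31 × 0.9 = 0.279 pp.
Hours worked: 0.69 × 1.7 = 1.173 pp.
TFP growth = 3.8 − 1.452 = 2.348%.

2.35%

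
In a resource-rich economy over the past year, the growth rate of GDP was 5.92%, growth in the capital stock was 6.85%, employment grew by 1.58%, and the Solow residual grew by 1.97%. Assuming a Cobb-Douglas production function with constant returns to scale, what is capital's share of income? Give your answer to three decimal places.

gY = gA + α·gK + (1−α)·gL, so gY − gA − gL = α(gK − gL).
5.92 − 1.97 − 1.58 = α × (6.85 − 1.58).
2.37 = 5.27 α, so α = 0.44972.

0.450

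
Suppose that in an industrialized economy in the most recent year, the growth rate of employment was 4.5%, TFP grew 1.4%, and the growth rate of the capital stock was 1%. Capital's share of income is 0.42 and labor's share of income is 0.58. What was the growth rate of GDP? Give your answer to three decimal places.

Labor's share = 1 − 0.42 = 0.58.
The capital stock: 0.42 × 1 = 0.42 pp.
Employment: 0.58 × 4.5 = 2.61 pp.
Output growth = 1.4 + 3.03 = 4.43%.

4.430%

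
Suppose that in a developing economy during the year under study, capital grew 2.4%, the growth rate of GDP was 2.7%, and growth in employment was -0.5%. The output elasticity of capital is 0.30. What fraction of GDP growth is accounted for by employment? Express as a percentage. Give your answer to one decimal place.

-13.0%

Labor's share = 1 − 0.3 = 0.7.
Employment contributed 0.7 × (-0.5) = -0.35 pp.
Share of growth = -0.35 / 2.7 × 100 = -12.963%.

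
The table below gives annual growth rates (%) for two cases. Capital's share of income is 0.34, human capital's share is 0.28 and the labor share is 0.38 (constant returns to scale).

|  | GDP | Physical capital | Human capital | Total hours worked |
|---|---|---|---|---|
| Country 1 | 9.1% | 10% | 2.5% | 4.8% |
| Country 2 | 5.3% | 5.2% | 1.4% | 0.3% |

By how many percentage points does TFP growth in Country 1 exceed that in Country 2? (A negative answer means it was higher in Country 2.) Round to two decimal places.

0.15 percentage points

Labor's share = 1 − 0.34 − 0.28 = 0.38.
Country 1: TFP = 9.1 − 3.4 − 0.7 − 1.824 = 3.176%.
Country 2: TFP = 5.3 − 1.768 − 0.392 − 0.114 = 3.026%.
Difference = 3.176 − (3.026) = 0.15 pp.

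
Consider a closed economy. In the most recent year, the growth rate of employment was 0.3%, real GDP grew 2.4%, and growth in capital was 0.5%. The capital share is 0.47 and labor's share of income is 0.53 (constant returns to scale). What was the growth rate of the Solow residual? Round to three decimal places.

Labor's share = 1 − 0.47 = 0.53.
Capital: 0.47 × 0.5 = 0.235 pp.
Employment: 0.53 × 0.3 = 0.159 pp.
TFP growth = 2.4 − 0.394 = 2.006%.

2.006%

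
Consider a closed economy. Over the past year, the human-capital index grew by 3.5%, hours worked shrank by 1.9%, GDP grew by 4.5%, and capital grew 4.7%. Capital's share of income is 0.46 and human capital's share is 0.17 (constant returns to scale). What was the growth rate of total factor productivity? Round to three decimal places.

Total factor productivity grew 2.446%.

Labor's share = 1 − 0.46 − 0.17 = 0.37.
Capital: 0.46 × 4.7 = 2.162 pp.
The human-capital index: 0.17 × 3.5 = 0.595 pp.
Hours worked: 0.37 × (-1.9) = -0.703 pp.
TFP growth = 4.5 − 2.054 = 2.446%.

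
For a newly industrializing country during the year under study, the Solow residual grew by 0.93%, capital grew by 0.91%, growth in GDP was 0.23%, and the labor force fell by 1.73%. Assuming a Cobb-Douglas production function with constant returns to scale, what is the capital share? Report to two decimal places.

0.39

gY = gA + α·gK + (1−α)·gL, so gY − gA − gL = α(gK − gL).
0.23 − 0.93 + 1.73 = α × (0.91 − (-1.73)).
1.03 = 2.64 α, so α = 0.3902.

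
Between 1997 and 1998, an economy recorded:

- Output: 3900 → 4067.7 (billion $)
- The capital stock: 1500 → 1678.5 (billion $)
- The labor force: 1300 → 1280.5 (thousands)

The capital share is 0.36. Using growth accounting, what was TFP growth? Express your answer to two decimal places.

TFP growth was 0.98%.

Output growth = (4067.7 − 3900) / 3900 = 4.3%.
The capital stock growth = (1678.5 − 1500) / 1500 = 11.9%.
The labor force growth = (1280.5 − 1300) / 1300 = -1.5%.
Labor's share = 1 − 0.36 = 0.64.
The capital stock: 0.36 × 11.9 = 4.284 pp.
The labor force: 0.64 × (-1.5) = -0.96 pp.
TFP growth = 4.3 − 3.324 = 0.976%.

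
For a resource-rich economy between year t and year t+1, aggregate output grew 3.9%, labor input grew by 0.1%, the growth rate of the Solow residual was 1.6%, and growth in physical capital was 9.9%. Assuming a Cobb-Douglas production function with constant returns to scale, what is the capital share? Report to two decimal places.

gY = gA + α·gK + (1−α)·gL, so gY − gA − gL = α(gK − gL).
3.9 − 1.6 − 0.1 = α × (9.9 − 0.1).
2.2 = 9.8 α, so α = 0.2245.

0.22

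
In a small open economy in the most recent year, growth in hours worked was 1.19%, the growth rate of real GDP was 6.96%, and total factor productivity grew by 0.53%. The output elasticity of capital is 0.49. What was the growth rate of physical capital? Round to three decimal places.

Physical capital grew 11.884%.

Labor's share = 1 − 0.49 = 0.51.
gY = gA + 0.51×1.19 + 0.49×g.
0.49×g = 6.96 − 0.53 − 0.6069 = 5.8231.
g = 5.8231 / 0.49 = 11.88388%.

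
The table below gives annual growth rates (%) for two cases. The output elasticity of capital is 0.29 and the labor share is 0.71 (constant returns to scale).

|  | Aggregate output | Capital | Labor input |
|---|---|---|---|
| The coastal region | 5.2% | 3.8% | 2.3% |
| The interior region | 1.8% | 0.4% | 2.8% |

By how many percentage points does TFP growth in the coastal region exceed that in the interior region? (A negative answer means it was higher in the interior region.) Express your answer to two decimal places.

Labor's share = 1 − 0.29 = 0.71.
The coastal region: TFP = 5.2 − 1.102 − 1.633 = 2.465%.
The interior region: TFP = 1.8 − 0.116 − 1.988 = -0.304%.
Difference = 2.465 − (-0.304) = 2.769 pp.

2.77 percentage points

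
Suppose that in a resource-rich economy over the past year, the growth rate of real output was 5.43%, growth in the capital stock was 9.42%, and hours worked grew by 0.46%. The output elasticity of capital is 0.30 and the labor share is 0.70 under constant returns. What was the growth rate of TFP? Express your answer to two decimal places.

Labor's share = 1 − 0.3 = 0.7.
The capital stock: 0.3 × 9.42 = 2.826 pp.
Hours worked: 0.7 × 0.46 = 0.322 pp.
TFP growth = 5.43 − 3.148 = 2.282%.

2.28%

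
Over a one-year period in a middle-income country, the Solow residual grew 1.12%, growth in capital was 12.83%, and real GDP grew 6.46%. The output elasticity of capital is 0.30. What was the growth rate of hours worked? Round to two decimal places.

2.13%

Labor's share = 1 − 0.3 = 0.7.
gY = gA + 0.3×12.83 + 0.7×g.
0.7×g = 6.46 − 1.12 − 3.849 = 1.491.
g = 1.491 / 0.7 = 2.13%.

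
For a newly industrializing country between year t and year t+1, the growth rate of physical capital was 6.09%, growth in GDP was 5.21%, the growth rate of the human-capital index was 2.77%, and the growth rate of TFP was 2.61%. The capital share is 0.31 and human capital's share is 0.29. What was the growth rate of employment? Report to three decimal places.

-0.228%

Labor's share = 1 − 0.31 − 0.29 = 0.4.
gY = gA + 0.31×6.09 + 0.29×2.77 + 0.4×g.
0.4×g = 5.21 − 2.61 − 2.6912 = -0.0912.
g = -0.0912 / 0.4 = -0.228%.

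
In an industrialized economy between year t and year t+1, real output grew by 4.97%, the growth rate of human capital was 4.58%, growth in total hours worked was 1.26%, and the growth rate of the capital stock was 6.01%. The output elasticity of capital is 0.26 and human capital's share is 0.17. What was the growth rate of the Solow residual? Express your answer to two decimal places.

Labor's share = 1 − 0.26 − 0.17 = 0.57.
The capital stock: 0.26 × 6.01 = 1.5626 pp.
Human capital: 0.17 × 4.58 = 0.7786 pp.
Total hours worked: 0.57 × 1.26 = 0.7182 pp.
TFP growth = 4.97 − 3.0594 = 1.9106%.

1.91%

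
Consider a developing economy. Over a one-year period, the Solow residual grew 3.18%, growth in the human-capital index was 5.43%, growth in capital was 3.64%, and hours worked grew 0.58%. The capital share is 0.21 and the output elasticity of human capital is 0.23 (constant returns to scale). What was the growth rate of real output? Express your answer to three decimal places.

Labor's share = 1 − 0.21 − 0.23 = 0.56.
Capital: 0.21 × 3.64 = 0.7644 pp.
The human-capital index: 0.23 × 5.43 = 1.2489 pp.
Hours worked: 0.56 × 0.58 = 0.3248 pp.
Output growth = 3.18 + 2.3381 = 5.5181%.

5.518%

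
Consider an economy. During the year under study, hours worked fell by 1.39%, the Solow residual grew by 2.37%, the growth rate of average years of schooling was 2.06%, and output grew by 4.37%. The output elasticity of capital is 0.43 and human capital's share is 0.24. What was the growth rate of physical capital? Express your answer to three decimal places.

4.568%

Labor's share = 1 − 0.43 − 0.24 = 0.33.
gY = gA + 0.24×2.06 + 0.33×(-1.39) + 0.43×g.
0.43×g = 4.37 − 2.37 − 0.0357 = 1.9643.
g = 1.9643 / 0.43 = 4.56814%.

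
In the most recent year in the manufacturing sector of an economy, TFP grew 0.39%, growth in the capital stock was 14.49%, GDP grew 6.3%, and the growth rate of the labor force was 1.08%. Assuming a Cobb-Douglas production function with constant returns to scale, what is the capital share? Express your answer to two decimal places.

gY = gA + α·gK + (1−α)·gL, so gY − gA − gL = α(gK − gL).
6.3 − 0.39 − 1.08 = α × (14.49 − 1.08).
4.83 = 13.41 α, so α = 0.3602.

0.36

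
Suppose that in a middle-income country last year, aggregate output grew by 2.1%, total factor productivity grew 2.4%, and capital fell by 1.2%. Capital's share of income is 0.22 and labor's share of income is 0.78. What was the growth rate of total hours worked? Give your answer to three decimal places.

-0.046%

Labor's share = 1 − 0.22 = 0.78.
gY = gA + 0.22×(-1.2) + 0.78×g.
0.78×g = 2.1 − 2.4 + 0.264 = -0.036.
g = -0.036 / 0.78 = -0.04615%.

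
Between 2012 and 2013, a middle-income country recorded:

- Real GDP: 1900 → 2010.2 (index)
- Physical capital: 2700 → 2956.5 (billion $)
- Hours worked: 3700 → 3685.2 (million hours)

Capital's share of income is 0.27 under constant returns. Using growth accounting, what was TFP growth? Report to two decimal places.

Real GDP growth = (2010.2 − 1900) / 1900 = 5.8%.
Physical capital growth = (2956.5 − 2700) / 2700 = 9.5%.
Hours worked growth = (3685.2 − 3700) / 3700 = -0.4%.
Labor's share = 1 − 0.27 = 0.73.
Physical capital: 0.27 × 9.5 = 2.565 pp.
Hours worked: 0.73 × (-0.4) = -0.292 pp.
TFP growth = 5.8 − 2.273 = 3.527%.

TFP grew 3.53%.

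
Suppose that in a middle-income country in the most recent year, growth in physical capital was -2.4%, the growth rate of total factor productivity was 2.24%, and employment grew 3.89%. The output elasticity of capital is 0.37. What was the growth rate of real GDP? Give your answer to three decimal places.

Labor's share = 1 − 0.37 = 0.63.
Physical capital: 0.37 × (-2.4) = -0.888 pp.
Employment: 0.63 × 3.89 = 2.4507 pp.
Output growth = 2.24 + 1.5627 = 3.8027%.

Real GDP growth was 3.803%.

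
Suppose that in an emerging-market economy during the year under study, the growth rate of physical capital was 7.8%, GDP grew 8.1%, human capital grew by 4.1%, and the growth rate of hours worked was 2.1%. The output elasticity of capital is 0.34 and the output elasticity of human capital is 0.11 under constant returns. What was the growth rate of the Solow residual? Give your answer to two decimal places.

The Solow residual grew 3.84%.

Labor's share = 1 − 0.34 − 0.11 = 0.55.
Physical capital: 0.34 × 7.8 = 2.652 pp.
Human capital: 0.11 × 4.1 = 0.451 pp.
Hours worked: 0.55 × 2.1 = 1.155 pp.
TFP growth = 8.1 − 4.258 = 3.842%.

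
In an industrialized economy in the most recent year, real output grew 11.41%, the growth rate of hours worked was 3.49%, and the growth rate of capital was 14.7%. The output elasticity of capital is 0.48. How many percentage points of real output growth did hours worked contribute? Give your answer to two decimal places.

1.81 percentage points

Labor's share = 1 − 0.48 = 0.52.
Contribution = share × growth = 0.52 × 3.49 = 1.8148 pp.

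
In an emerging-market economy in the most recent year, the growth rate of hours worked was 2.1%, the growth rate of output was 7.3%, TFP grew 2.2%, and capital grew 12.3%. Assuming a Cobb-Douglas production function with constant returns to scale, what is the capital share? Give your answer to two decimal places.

0.29

gY = gA + α·gK + (1−α)·gL, so gY − gA − gL = α(gK − gL).
7.3 − 2.2 − 2.1 = α × (12.3 − 2.1).
3 = 10.2 α, so α = 0.2941.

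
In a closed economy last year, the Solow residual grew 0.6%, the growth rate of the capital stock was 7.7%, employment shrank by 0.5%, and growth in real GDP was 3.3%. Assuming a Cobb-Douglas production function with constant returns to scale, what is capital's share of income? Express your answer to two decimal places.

gY = gA + α·gK + (1−α)·gL, so gY − gA − gL = α(gK − gL).
3.3 − 0.6 + 0.5 = α × (7.7 − (-0.5)).
3.2 = 8.2 α, so α = 0.3902.

α = 0.39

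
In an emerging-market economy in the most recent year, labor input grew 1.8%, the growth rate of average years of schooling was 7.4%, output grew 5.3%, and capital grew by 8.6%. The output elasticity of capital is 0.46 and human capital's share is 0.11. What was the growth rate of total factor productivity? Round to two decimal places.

Labor's share = 1 − 0.46 − 0.11 = 0.43.
Capital: 0.46 × 8.6 = 3.956 pp.
Average years of schooling: 0.11 × 7.4 = 0.814 pp.
Labor input: 0.43 × 1.8 = 0.774 pp.
TFP growth = 5.3 − 5.544 = -0.244%.

-0.24%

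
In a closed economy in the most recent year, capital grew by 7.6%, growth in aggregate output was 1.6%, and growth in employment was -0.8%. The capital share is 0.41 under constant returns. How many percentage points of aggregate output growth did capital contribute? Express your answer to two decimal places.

3.12

Contribution = share × growth = 0.41 × 7.6 = 3.116 pp.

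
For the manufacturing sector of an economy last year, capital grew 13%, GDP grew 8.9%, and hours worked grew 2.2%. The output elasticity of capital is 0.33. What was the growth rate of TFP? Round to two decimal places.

Labor's share = 1 − 0.33 = 0.67.
Capital: 0.33 × 13 = 4.29 pp.
Hours worked: 0.67 × 2.2 = 1.474 pp.
TFP growth = 8.9 − 5.764 = 3.136%.

TFP growth was 3.14%.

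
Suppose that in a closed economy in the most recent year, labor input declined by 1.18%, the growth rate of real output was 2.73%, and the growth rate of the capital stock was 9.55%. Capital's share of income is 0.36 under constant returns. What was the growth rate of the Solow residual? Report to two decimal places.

Labor's share = 1 − 0.36 = 0.64.
The capital stock: 0.36 × 9.55 = 3.438 pp.
Labor input: 0.64 × (-1.18) = -0.7552 pp.
TFP growth = 2.73 − 2.6828 = 0.0472%.

0.05%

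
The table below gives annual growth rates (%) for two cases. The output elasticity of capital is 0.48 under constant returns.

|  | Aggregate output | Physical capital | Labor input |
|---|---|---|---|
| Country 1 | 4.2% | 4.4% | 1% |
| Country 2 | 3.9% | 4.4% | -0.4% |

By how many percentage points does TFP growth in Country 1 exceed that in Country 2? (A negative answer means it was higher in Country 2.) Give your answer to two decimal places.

Labor's share = 1 − 0.48 = 0.52.
Country 1: TFP = 4.2 − 2.112 − 0.52 = 1.568%.
Country 2: TFP = 3.9 − 2.112 + 0.208 = 1.996%.
Difference = 1.568 − (1.996) = -0.428 pp.

-0.43 percentage points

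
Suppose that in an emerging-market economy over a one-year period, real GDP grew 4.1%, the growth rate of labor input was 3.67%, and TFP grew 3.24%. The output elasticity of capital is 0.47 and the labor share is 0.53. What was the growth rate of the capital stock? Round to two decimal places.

-2.31%

Labor's share = 1 − 0.47 = 0.53.
gY = gA + 0.53×3.67 + 0.47×g.
0.47×g = 4.1 − 3.24 − 1.9451 = -1.0851.
g = -1.0851 / 0.47 = -2.3087%.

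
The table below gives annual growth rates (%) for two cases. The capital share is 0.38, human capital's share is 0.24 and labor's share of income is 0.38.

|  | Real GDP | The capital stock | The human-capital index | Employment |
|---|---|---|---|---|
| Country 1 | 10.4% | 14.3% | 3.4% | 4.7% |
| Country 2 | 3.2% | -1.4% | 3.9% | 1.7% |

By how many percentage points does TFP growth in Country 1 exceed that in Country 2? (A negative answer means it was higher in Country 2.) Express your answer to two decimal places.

0.21 percentage points

Labor's share = 1 − 0.38 − 0.24 = 0.38.
Country 1: TFP = 10.4 − 5.434 − 0.816 − 1.786 = 2.364%.
Country 2: TFP = 3.2 + 0.532 − 0.936 − 0.646 = 2.15%.
Difference = 2.364 − (2.15) = 0.214 pp.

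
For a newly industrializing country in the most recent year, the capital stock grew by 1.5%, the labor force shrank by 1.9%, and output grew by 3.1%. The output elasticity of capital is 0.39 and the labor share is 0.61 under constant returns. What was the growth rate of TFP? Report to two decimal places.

TFP grew 3.67%.

Labor's share = 1 − 0.39 = 0.61.
The capital stock: 0.39 × 1.5 = 0.585 pp.
The labor force: 0.61 × (-1.9) = -1.159 pp.
TFP growth = 3.1 + 0.574 = 3.674%.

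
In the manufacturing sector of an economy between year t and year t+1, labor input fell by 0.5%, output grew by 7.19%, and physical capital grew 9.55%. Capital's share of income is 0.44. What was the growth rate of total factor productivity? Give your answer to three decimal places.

Labor's share = 1 − 0.44 = 0.56.
Physical capital: 0.44 × 9.55 = 4.202 pp.
Labor input: 0.56 × (-0.5) = -0.28 pp.
TFP growth = 7.19 − 3.922 = 3.268%.

Total factor productivity growth was 3.268%.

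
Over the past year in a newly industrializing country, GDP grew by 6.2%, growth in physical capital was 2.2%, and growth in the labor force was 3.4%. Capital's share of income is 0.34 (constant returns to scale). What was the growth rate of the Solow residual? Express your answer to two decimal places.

3.21%

Labor's share = 1 − 0.34 = 0.66.
Physical capital: 0.34 × 2.2 = 0.748 pp.
The labor force: 0.66 × 3.4 = 2.244 pp.
TFP growth = 6.2 − 2.992 = 3.208%.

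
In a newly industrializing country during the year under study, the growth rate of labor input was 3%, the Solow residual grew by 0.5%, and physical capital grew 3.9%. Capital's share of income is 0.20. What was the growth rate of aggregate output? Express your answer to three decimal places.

Labor's share = 1 − 0.2 = 0.8.
Physical capital: 0.2 × 3.9 = 0.78 pp.
Labor input: 0.8 × 3 = 2.4 pp.
Output growth = 0.5 + 3.18 = 3.68%.

3.680%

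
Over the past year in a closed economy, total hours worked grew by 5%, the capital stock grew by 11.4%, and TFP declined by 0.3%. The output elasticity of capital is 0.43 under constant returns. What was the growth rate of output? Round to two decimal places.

Output growth was 7.45%.

Labor's share = 1 − 0.43 = 0.57.
The capital stock: 0.43 × 11.4 = 4.902 pp.
Total hours worked: 0.57 × 5 = 2.85 pp.
Output growth = -0.3 + 7.752 = 7.452%.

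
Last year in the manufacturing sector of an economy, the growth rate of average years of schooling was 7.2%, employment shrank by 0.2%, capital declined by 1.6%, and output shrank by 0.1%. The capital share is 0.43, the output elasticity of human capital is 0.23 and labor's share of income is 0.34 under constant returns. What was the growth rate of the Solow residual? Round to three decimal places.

-1.000%

Labor's share = 1 − 0.43 − 0.23 = 0.34.
Capital: 0.43 × (-1.6) = -0.688 pp.
Average years of schooling: 0.23 × 7.2 = 1.656 pp.
Employment: 0.34 × (-0.2) = -0.068 pp.
TFP growth = -0.1 − 0.9 = -1%.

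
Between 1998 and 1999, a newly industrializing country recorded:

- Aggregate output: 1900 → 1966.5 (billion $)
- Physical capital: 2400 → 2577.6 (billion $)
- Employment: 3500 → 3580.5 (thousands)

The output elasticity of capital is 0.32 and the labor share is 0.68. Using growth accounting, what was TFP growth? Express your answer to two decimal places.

-0.43%

Aggregate output growth = (1966.5 − 1900) / 1900 = 3.5%.
Physical capital growth = (2577.6 − 2400) / 2400 = 7.4%.
Employment growth = (3580.5 − 3500) / 3500 = 2.3%.
Labor's share = 1 − 0.32 = 0.68.
Physical capital: 0.32 × 7.4 = 2.368 pp.
Employment: 0.68 × 2.3 = 1.564 pp.
TFP growth = 3.5 − 3.932 = -0.432%.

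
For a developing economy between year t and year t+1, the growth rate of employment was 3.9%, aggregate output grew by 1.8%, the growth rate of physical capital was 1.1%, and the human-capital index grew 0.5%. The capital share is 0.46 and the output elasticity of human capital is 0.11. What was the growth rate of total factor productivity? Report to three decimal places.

-0.438%

Labor's share = 1 − 0.46 − 0.11 = 0.43.
Physical capital: 0.46 × 1.1 = 0.506 pp.
The human-capital index: 0.11 × 0.5 = 0.055 pp.
Employment: 0.43 × 3.9 = 1.677 pp.
TFP growth = 1.8 − 2.238 = -0.438%.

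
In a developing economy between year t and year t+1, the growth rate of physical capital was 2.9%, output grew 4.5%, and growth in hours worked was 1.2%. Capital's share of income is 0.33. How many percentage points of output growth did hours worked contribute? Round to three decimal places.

0.804 percentage points

Labor's share = 1 − 0.33 = 0.67.
Contribution = share × growth = 0.67 × 1.2 = 0.804 pp.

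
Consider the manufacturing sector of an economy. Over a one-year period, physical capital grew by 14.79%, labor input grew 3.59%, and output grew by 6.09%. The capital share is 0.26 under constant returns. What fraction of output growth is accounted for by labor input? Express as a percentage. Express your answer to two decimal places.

Labor input accounted for 43.62% of growth.

Labor's share = 1 − 0.26 = 0.74.
Labor input contributed 0.74 × 3.59 = 2.6566 pp.
Share of growth = 2.6566 / 6.09 × 100 = 43.6223%.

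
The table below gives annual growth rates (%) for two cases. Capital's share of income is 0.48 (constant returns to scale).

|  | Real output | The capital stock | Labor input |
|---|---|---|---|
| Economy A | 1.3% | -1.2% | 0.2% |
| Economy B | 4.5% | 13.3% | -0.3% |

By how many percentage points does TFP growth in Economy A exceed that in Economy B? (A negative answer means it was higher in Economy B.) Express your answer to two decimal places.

Labor's share = 1 − 0.48 = 0.52.
Economy A: TFP = 1.3 + 0.576 − 0.104 = 1.772%.
Economy B: TFP = 4.5 − 6.384 + 0.156 = -1.728%.
Difference = 1.772 − (-1.728) = 3.5 pp.

3.50 percentage points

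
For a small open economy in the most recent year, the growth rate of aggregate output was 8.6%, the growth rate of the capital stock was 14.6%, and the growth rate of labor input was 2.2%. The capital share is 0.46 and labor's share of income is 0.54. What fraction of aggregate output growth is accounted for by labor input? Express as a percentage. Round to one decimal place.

Labor's share = 1 − 0.46 = 0.54.
Labor input contributed 0.54 × 2.2 = 1.188 pp.
Share of growth = 1.188 / 8.6 × 100 = 13.814%.

13.8%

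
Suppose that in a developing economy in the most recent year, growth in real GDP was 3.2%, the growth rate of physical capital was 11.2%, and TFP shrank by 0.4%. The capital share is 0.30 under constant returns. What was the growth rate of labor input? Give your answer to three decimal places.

Labor's share = 1 − 0.3 = 0.7.
gY = gA + 0.3×11.2 + 0.7×g.
0.7×g = 3.2 + 0.4 − 3.36 = 0.24.
g = 0.24 / 0.7 = 0.34286%.

0.343%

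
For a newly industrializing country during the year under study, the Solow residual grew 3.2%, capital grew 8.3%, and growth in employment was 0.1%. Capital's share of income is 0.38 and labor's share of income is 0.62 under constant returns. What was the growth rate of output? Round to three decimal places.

Labor's share = 1 − 0.38 = 0.62.
Capital: 0.38 × 8.3 = 3.154 pp.
Employment: 0.62 × 0.1 = 0.062 pp.
Output growth = 3.2 + 3.216 = 6.416%.

Output growth was 6.416%.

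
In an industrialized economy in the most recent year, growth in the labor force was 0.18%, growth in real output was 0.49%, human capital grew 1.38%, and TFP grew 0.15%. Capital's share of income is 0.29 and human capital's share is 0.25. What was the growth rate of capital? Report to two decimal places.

-0.30%

Labor's share = 1 − 0.29 − 0.25 = 0.46.
gY = gA + 0.25×1.38 + 0.46×0.18 + 0.29×g.
0.29×g = 0.49 − 0.15 − 0.4278 = -0.0878.
g = -0.0878 / 0.29 = -0.3028%.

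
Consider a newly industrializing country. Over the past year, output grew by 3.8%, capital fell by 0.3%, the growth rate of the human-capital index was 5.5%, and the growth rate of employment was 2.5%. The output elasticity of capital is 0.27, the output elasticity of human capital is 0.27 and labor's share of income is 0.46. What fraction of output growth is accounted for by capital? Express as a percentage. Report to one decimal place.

Capital accounted for -2.1% of growth.

Capital contributed 0.27 × (-0.3) = -0.081 pp.
Share of growth = -0.081 / 3.8 × 100 = -2.132%.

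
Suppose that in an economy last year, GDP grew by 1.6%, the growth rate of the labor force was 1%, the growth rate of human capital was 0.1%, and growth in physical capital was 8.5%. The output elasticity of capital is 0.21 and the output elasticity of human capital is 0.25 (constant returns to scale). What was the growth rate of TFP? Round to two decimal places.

Labor's share = 1 − 0.21 − 0.25 = 0.54.
Physical capital: 0.21 × 8.5 = 1.785 pp.
Human capital: 0.25 × 0.1 = 0.025 pp.
The labor force: 0.54 × 1 = 0.54 pp.
TFP growth = 1.6 − 2.35 = -0.75%.

-0.75%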